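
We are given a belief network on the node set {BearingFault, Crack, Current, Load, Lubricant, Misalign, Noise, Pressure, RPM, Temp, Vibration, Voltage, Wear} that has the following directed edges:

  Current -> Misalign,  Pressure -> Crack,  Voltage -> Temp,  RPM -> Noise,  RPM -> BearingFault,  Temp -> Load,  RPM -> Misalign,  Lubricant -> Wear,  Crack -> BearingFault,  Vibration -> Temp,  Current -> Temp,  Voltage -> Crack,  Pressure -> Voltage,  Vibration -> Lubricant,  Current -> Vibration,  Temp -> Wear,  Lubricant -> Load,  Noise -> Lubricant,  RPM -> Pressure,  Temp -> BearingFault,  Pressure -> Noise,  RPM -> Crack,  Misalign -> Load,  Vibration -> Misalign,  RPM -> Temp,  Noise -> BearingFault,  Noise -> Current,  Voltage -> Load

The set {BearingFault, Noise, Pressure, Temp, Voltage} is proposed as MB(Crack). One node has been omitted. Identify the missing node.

RPM

Recall MB(v) = parents ∪ children ∪ spouses, where spouses are the other parents of v's children.
Children of Crack: BearingFault.
Crack has parents Pressure, RPM, Voltage.
Co-parents of Crack (other parents of its children):
  parents(BearingFault) \ {Crack} = {Noise, RPM, Temp}.
MB(Crack) = {BearingFault, Noise, Pressure, RPM, Temp, Voltage}.
Comparing with the claimed set, RPM is missing.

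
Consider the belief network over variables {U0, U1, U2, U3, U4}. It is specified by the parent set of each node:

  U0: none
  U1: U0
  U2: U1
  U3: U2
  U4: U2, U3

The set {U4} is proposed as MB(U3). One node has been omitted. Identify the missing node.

U2

U3 has parent U2.
Children of U3: U4.
Parents of each child, excluding U3:
  U4: U2
MB(U3) = {U2, U4}.
Comparing with the claimed set, U2 is missing.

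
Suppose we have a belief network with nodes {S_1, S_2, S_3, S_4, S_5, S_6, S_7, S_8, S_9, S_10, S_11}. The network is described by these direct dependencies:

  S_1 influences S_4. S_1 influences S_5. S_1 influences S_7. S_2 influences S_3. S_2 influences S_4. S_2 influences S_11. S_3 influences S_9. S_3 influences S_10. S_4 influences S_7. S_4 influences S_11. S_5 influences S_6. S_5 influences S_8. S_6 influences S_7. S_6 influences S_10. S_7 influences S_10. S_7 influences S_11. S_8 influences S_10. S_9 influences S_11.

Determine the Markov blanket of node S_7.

{S_1, S_2, S_3, S_4, S_6, S_8, S_9, S_10, S_11}

Recall MB(v) = parents ∪ children ∪ spouses, where spouses are the other parents of v's children.
Children of S_7: S_10, S_11.
S_7 has parents S_1, S_4, S_6.
Other parents of S_7's children:
  S_10's other parents are S_3, S_6, S_8.
  S_11 also has parents S_2, S_4, S_9.
MB(S_7) = {S_1, S_2, S_3, S_4, S_6, S_8, S_9, S_10, S_11}.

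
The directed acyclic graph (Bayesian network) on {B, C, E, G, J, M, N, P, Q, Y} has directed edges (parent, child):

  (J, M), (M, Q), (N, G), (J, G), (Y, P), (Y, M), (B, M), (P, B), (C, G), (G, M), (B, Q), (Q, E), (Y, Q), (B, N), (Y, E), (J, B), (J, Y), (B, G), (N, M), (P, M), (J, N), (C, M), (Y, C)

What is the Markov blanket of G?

{B, C, J, M, N, P, Y}

A node's Markov blanket = Pa ∪ Ch ∪ (parents of Ch other than the node itself).
Pa(G) = {B, C, J, N}.
G has child M.
Other parents of G's children:
  parents(M) \ {G} = {B, C, J, N, P, Y}.
Taking the union gives {B, C, J, M, N, P, Y}.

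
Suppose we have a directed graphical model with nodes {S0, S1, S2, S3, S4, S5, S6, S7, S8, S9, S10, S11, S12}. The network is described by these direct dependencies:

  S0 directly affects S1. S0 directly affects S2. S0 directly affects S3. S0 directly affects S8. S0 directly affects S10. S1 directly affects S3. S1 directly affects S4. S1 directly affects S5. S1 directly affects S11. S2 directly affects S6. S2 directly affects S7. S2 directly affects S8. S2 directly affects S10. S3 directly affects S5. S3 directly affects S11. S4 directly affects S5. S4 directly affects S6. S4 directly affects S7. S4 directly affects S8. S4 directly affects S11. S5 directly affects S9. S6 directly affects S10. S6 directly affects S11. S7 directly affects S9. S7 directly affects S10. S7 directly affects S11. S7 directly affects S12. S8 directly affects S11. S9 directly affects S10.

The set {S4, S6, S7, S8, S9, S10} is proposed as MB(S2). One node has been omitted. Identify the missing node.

S2 has parent S0.
S2's children: S6, S7, S8, S10.
Parents of each child, excluding S2:
  S6: S4
  S7: S4
  S8: S0, S4
  S10: S0, S6, S7, S9
MB(S2) = {S0, S4, S6, S7, S8, S9, S10}.
Comparing with the claimed set, S0 is missing.

S0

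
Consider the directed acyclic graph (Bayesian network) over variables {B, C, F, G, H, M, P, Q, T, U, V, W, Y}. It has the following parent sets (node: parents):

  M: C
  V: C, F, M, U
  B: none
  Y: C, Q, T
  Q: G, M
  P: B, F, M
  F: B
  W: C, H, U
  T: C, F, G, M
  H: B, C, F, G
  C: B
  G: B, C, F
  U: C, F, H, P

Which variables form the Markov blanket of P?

Recall MB(v) = parents ∪ children ∪ spouses, where spouses are the other parents of v's children.
Parents of P: B, F, M.
Ch(P) = {U}.
For each child, the remaining parents (spouses of P):
  U also has parents C, F, H.
Union: {B, F, M} ∪ {U} ∪ {C, F, H} = {B, C, F, H, M, U}.

{B, C, F, H, M, U}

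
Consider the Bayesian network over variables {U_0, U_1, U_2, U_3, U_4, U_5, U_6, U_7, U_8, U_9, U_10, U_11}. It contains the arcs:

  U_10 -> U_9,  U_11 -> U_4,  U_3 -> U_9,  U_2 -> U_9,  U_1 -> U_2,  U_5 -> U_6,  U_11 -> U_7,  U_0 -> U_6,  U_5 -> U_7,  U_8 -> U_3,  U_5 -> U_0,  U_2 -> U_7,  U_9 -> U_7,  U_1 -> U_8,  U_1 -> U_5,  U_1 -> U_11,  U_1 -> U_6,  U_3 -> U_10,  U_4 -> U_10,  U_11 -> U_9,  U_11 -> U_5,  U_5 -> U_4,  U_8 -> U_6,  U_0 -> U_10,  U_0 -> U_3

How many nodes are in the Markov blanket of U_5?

Ch(U_5) = {U_0, U_4, U_6, U_7}.
Pa(U_5) = {U_1, U_11}.
Co-parents of U_5 (other parents of its children):
  U_0: —
  U_4: U_11
  U_6: U_0, U_1, U_8
  U_7: U_2, U_9, U_11
MB(U_5) = {U_0, U_1, U_2, U_4, U_6, U_7, U_8, U_9, U_11}, which has 9 nodes.

9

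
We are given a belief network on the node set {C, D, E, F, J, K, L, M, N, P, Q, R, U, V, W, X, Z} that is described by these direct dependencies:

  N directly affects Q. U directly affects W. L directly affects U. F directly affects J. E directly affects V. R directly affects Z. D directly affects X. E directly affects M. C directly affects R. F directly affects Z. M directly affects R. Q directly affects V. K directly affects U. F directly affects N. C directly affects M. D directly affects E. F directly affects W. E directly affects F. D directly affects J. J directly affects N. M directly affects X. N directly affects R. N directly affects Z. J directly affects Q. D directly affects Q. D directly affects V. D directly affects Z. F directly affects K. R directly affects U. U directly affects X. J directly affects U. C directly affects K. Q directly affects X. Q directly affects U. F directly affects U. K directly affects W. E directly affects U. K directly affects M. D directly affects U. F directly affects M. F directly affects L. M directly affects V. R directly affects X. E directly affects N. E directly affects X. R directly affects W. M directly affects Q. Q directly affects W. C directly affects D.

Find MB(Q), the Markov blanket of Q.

{D, E, F, J, K, L, M, N, R, U, V, W, X}

Recall MB(v) = parents ∪ children ∪ spouses, where spouses are the other parents of v's children.
Pa(Q) = {D, J, M, N}.
Children of Q: U, V, W, X.
Other parents of Q's children:
  U: D, E, F, J, K, L, R
  V: D, E, M
  W: F, K, R, U
  X: D, E, M, R, U
MB(Q) = {D, E, F, J, K, L, M, N, R, U, V, W, X}.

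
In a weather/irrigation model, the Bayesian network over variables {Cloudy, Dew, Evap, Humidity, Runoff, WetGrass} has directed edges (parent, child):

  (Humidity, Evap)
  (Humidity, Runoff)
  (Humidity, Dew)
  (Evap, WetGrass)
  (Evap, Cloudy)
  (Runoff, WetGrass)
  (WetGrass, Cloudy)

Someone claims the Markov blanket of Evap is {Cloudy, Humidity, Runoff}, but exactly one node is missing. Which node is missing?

WetGrass

The Markov blanket of a node is its parents, its children, and the other parents of its children.
Evap's parents: Humidity.
Children of Evap: Cloudy, WetGrass.
Other parents of Evap's children:
  parents(WetGrass) \ {Evap} = {Runoff}.
  Cloudy's other parent is WetGrass.
MB(Evap) = {Cloudy, Humidity, Runoff, WetGrass}.
Comparing with the claimed set, WetGrass is missing.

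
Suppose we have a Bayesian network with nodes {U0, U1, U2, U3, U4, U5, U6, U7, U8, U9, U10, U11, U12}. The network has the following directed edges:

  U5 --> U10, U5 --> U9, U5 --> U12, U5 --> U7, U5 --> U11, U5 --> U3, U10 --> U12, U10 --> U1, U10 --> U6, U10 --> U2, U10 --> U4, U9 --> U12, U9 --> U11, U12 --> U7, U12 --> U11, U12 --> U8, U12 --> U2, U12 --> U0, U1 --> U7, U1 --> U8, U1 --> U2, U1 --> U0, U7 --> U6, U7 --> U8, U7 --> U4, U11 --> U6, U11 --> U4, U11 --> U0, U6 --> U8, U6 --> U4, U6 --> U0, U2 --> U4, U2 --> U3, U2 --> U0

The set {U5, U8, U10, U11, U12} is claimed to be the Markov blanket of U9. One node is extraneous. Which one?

U9's parents: U5.
U9's children: U11, U12.
Parents of each child, excluding U9:
  U12 also has parents U5, U10.
  U11 also has parents U5, U12.
MB(U9) = {U5, U10, U11, U12}.
U8 is neither a parent, child, nor co-parent of U9, so it does not belong.

U8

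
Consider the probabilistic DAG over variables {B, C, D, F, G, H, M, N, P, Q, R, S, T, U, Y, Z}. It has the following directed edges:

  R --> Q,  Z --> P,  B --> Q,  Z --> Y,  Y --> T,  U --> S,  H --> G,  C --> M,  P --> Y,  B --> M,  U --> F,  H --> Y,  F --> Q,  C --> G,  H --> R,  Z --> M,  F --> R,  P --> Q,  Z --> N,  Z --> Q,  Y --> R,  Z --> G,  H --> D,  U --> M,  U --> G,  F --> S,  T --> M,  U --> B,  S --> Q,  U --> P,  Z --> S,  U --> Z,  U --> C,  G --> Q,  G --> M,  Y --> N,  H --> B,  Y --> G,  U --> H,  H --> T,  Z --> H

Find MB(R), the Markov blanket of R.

R has parents F, H, Y.
Ch(R) = {Q}.
Co-parents of R (other parents of its children):
  Q: B, F, G, P, S, Z
MB(R) = {B, F, G, H, P, Q, S, Y, Z}.

{B, F, G, H, P, Q, S, Y, Z}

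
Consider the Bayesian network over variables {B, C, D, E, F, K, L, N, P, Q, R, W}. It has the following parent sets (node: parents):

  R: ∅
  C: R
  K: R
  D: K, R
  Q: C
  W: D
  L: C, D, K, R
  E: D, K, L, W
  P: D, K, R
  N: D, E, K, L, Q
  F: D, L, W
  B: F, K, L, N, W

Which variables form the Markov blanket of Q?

Q's children: N.
Pa(Q) = {C}.
Co-parents of Q (other parents of its children):
  N also has parents D, E, K, L.
So the Markov blanket of Q is {C, D, E, K, L, N}.

{C, D, E, K, L, N}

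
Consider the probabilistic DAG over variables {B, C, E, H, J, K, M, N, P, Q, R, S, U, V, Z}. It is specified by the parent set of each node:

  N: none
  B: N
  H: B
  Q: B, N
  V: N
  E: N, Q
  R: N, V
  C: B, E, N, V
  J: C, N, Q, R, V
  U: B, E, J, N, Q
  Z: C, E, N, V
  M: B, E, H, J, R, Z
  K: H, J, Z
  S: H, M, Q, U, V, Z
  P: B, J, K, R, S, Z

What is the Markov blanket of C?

{B, E, J, N, Q, R, V, Z}

By definition, MB(C) is built from C's parents, C's children, and the co-parents of C.
Pa(C) = {B, E, N, V}.
C has children J, Z.
Parents of each child, excluding C:
  J's other parents are N, Q, R, V.
  parents(Z) \ {C} = {E, N, V}.
Union: {B, E, N, V} ∪ {J, Z} ∪ {E, N, Q, R, V} = {B, E, J, N, Q, R, V, Z}.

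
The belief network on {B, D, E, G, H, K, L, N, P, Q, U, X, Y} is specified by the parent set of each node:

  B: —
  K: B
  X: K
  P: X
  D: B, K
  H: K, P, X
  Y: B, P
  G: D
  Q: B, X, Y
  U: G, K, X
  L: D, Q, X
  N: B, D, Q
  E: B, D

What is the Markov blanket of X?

{B, D, G, H, K, L, P, Q, U, Y}

Pa(X) = {K}.
X has children H, L, P, Q, U.
Parents of each child, excluding X:
  P: no additional parents.
  H also has parents K, P.
  parents(Q) \ {X} = {B, Y}.
  parents(U) \ {X} = {G, K}.
  L also has parents D, Q.
Union: {K} ∪ {H, L, P, Q, U} ∪ {B, D, G, K, P, Q, Y} = {B, D, G, H, K, L, P, Q, U, Y}.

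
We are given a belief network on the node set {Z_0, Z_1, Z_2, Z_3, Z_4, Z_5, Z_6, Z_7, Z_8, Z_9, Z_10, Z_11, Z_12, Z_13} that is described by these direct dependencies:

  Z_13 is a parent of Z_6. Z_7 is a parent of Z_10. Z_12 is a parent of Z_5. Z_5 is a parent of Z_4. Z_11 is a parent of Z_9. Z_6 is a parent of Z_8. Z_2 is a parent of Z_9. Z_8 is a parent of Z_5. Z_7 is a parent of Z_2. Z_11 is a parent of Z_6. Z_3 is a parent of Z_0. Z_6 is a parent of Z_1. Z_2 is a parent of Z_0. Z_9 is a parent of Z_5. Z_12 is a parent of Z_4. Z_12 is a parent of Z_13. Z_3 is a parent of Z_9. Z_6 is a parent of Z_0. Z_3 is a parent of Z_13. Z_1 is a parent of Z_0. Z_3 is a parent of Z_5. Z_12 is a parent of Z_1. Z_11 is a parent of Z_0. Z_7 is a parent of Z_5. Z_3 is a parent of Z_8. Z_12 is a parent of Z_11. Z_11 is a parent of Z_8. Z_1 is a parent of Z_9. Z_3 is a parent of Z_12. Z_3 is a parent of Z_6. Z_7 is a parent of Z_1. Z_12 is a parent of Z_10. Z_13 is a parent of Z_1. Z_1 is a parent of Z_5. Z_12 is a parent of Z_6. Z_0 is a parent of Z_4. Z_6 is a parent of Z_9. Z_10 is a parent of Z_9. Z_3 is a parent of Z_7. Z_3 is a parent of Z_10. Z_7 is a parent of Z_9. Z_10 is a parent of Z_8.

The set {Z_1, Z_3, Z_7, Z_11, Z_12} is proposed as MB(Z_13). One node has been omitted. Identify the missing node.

The Markov blanket of a node is its parents, its children, and the other parents of its children.
Children of Z_13: Z_1, Z_6.
Z_13's parents: Z_3, Z_12.
For each child, the remaining parents (spouses of Z_13):
  Z_6 also has parents Z_3, Z_11, Z_12.
  parents(Z_1) \ {Z_13} = {Z_6, Z_7, Z_12}.
MB(Z_13) = {Z_1, Z_3, Z_6, Z_7, Z_11, Z_12}.
Comparing with the claimed set, Z_6 is missing.

Z_6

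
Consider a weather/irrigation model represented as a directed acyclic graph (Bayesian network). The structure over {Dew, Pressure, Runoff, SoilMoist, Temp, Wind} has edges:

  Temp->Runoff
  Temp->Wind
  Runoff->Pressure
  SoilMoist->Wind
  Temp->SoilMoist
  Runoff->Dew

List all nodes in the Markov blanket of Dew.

{Runoff}

Dew's parents: Runoff.
Ch(Dew) = {}.
With no children, Dew has no spouses; the co-parent set is empty.
Taking the union gives {Runoff}.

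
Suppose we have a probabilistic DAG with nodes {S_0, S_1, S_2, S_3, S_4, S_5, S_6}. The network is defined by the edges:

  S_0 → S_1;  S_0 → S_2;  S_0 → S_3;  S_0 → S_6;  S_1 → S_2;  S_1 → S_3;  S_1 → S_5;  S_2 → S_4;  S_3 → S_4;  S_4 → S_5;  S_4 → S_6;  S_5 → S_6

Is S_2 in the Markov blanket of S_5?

No

Recall MB(v) = parents ∪ children ∪ spouses, where spouses are the other parents of v's children.
S_5's children: S_6.
Pa(S_5) = {S_1, S_4}.
Parents of each child, excluding S_5:
  parents(S_6) \ {S_5} = {S_0, S_4}.
MB(S_5) = {S_0, S_1, S_4, S_6}; S_2 is not in this set.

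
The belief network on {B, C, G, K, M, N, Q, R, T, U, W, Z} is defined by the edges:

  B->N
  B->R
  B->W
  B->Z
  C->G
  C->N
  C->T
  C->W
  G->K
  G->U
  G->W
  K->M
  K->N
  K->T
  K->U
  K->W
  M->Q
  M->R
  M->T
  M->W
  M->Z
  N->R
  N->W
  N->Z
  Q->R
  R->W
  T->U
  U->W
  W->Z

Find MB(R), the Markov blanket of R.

Recall MB(v) = parents ∪ children ∪ spouses, where spouses are the other parents of v's children.
Ch(R) = {W}.
Pa(R) = {B, M, N, Q}.
For each child, the remaining parents (spouses of R):
  W's other parents are B, C, G, K, M, N, U.
MB(R) = {B, C, G, K, M, N, Q, U, W}.

{B, C, G, K, M, N, Q, U, W}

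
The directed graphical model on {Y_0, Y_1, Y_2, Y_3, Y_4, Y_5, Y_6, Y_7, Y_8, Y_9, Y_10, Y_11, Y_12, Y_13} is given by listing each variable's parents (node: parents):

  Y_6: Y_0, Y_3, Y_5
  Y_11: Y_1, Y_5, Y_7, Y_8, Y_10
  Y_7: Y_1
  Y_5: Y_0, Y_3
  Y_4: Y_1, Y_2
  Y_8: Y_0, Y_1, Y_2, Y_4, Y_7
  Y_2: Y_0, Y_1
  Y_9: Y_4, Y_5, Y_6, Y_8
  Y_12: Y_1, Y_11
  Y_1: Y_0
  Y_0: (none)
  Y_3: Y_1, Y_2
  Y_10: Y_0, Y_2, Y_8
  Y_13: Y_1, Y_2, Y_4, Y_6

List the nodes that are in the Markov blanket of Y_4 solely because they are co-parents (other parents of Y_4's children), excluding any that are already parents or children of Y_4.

{Y_0, Y_5, Y_6, Y_7}

Children of Y_4: Y_8, Y_9, Y_13.
  Y_8 also has parents Y_0, Y_1, Y_2, Y_7.
  parents(Y_9) \ {Y_4} = {Y_5, Y_6, Y_8}.
  Y_13 also has parents Y_1, Y_2, Y_6.
Excluding nodes already adjacent to Y_4 (Y_1, Y_2, Y_8, Y_9, Y_13), the co-parent-only contribution is {Y_0, Y_5, Y_6, Y_7}.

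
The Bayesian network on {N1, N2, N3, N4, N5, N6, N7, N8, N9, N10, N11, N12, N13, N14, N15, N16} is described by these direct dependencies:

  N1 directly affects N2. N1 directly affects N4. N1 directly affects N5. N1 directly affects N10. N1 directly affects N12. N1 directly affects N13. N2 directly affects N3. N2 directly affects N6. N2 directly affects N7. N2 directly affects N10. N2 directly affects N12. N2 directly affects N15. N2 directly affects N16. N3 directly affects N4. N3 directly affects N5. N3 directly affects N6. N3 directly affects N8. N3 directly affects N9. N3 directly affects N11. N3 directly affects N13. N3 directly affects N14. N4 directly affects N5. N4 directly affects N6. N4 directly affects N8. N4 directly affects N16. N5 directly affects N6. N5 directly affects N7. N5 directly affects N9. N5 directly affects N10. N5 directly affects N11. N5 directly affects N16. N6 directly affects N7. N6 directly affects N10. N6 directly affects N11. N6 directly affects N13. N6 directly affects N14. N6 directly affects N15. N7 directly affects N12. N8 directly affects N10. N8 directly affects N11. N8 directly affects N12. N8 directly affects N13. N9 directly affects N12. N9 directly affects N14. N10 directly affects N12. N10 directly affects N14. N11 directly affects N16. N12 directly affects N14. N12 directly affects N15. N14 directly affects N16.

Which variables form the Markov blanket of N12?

{N1, N2, N3, N6, N7, N8, N9, N10, N14, N15}

Children of N12: N14, N15.
Pa(N12) = {N1, N2, N7, N8, N9, N10}.
For each child, the remaining parents (spouses of N12):
  N14: N3, N6, N9, N10
  N15: N2, N6
Taking the union gives {N1, N2, N3, N6, N7, N8, N9, N10, N14, N15}.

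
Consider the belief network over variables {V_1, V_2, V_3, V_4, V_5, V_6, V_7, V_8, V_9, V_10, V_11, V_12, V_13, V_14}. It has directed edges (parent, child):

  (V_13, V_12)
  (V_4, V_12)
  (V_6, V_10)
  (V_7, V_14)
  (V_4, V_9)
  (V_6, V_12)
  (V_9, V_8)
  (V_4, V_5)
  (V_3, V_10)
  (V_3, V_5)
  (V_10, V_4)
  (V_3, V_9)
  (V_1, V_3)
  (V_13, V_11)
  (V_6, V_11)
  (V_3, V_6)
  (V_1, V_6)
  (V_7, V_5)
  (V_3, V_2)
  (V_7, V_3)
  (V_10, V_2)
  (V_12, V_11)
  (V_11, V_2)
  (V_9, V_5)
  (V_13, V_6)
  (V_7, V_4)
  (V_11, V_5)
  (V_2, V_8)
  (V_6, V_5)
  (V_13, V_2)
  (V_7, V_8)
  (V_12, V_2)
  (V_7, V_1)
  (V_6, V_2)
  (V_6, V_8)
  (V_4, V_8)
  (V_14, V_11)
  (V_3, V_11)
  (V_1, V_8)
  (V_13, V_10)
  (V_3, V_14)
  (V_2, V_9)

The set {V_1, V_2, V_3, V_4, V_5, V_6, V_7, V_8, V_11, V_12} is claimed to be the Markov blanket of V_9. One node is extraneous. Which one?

The Markov blanket of a node is its parents, its children, and the other parents of its children.
V_9's children: V_5, V_8.
V_9 has parents V_2, V_3, V_4.
Other parents of V_9's children:
  V_5: V_3, V_4, V_6, V_7, V_11
  V_8: V_1, V_2, V_4, V_6, V_7
MB(V_9) = {V_1, V_2, V_3, V_4, V_5, V_6, V_7, V_8, V_11}.
V_12 is neither a parent, child, nor co-parent of V_9, so it does not belong.

V_12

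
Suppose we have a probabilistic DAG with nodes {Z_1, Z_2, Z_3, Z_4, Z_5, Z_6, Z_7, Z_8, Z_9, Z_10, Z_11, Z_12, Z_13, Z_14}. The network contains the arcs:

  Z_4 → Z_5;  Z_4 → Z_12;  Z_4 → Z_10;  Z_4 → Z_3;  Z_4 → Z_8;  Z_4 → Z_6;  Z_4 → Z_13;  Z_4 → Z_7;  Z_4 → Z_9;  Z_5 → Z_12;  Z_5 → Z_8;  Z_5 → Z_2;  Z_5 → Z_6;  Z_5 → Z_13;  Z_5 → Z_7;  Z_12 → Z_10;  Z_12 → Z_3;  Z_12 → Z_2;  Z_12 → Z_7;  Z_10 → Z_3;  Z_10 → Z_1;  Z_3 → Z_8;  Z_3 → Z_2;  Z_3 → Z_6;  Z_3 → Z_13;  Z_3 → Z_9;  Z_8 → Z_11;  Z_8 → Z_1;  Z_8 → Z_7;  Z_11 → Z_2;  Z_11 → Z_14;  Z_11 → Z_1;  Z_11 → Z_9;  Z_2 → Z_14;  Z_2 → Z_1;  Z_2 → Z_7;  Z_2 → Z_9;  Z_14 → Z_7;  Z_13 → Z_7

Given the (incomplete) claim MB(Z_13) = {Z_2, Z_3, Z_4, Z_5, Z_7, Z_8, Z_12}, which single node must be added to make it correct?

Z_14

Recall MB(v) = parents ∪ children ∪ spouses, where spouses are the other parents of v's children.
Parents of Z_13: Z_3, Z_4, Z_5.
Z_13's children: Z_7.
Co-parents of Z_13 (other parents of its children):
  Z_7's other parents are Z_2, Z_4, Z_5, Z_8, Z_12, Z_14.
MB(Z_13) = {Z_2, Z_3, Z_4, Z_5, Z_7, Z_8, Z_12, Z_14}.
Comparing with the claimed set, Z_14 is missing.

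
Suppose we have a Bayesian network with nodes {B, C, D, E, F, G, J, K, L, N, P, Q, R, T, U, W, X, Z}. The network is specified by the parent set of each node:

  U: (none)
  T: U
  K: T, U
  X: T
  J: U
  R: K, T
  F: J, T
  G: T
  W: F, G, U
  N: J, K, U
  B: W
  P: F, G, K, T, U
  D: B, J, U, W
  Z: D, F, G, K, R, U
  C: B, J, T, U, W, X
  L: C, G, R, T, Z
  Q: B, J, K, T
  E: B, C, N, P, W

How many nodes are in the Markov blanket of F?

10

By definition, MB(F) is built from F's parents, F's children, and the co-parents of F.
F has parents J, T.
F has children P, W, Z.
For each child, the remaining parents (spouses of F):
  W also has parents G, U.
  P's other parents are G, K, T, U.
  parents(Z) \ {F} = {D, G, K, R, U}.
MB(F) = {D, G, J, K, P, R, T, U, W, Z}, which has 10 nodes.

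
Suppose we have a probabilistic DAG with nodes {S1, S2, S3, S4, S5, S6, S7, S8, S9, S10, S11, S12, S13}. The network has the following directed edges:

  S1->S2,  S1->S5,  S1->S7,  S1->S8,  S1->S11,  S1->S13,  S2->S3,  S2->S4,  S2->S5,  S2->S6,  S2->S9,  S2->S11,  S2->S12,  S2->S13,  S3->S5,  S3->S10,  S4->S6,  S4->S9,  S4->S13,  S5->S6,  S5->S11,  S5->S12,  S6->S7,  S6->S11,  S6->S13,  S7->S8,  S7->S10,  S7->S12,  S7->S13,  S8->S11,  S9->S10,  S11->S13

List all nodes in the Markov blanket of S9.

The Markov blanket of a node is its parents, its children, and the other parents of its children.
S9 has parents S2, S4.
S9 has child S10.
Parents of each child, excluding S9:
  S10's other parents are S3, S7.
Taking the union gives {S2, S3, S4, S7, S10}.

{S2, S3, S4, S7, S10}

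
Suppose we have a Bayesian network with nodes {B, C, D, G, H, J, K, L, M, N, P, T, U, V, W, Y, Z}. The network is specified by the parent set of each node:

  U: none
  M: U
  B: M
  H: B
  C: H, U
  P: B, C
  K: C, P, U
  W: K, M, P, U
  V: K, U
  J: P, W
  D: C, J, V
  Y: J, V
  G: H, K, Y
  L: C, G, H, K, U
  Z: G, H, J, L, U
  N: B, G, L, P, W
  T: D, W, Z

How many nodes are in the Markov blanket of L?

11

L's children: N, Z.
L has parents C, G, H, K, U.
Co-parents of L (other parents of its children):
  Z's other parents are G, H, J, U.
  N's other parents are B, G, P, W.
MB(L) = {B, C, G, H, J, K, N, P, U, W, Z}, which has 11 nodes.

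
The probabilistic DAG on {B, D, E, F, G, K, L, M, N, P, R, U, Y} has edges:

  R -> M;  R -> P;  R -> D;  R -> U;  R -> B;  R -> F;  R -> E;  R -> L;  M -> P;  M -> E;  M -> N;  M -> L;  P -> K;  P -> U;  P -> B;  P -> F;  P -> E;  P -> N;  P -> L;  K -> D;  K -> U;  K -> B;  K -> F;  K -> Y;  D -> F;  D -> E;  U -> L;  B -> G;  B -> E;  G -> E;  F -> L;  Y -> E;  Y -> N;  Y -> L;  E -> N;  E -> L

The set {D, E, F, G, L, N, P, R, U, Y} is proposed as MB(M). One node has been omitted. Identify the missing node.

A node's Markov blanket = Pa ∪ Ch ∪ (parents of Ch other than the node itself).
Parents of M: R.
M's children: E, L, N, P.
Parents of each child, excluding M:
  P's other parent is R.
  E also has parents B, D, G, P, R, Y.
  N's other parents are E, P, Y.
  L's other parents are E, F, P, R, U, Y.
MB(M) = {B, D, E, F, G, L, N, P, R, U, Y}.
Comparing with the claimed set, B is missing.

B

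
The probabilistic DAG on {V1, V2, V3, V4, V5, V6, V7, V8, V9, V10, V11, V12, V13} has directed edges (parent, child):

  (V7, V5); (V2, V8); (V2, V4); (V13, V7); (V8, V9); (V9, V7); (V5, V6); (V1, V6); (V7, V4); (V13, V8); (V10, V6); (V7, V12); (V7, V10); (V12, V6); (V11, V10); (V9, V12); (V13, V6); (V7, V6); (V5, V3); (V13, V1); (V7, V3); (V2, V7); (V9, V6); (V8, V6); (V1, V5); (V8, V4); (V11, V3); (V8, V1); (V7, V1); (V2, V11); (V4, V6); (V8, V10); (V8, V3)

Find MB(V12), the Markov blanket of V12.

{V1, V4, V5, V6, V7, V8, V9, V10, V13}

The Markov blanket of a node is its parents, its children, and the other parents of its children.
Pa(V12) = {V7, V9}.
V12 has child V6.
For each child, the remaining parents (spouses of V12):
  V6: V1, V4, V5, V7, V8, V9, V10, V13
Taking the union gives {V1, V4, V5, V6, V7, V8, V9, V10, V13}.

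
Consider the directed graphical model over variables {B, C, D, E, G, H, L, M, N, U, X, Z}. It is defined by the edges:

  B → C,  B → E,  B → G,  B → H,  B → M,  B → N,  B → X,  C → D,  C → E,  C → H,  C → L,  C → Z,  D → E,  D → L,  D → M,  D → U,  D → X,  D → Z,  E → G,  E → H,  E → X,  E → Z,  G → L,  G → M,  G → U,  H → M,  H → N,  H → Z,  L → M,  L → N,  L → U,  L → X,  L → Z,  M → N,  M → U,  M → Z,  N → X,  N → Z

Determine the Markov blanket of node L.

By definition, MB(L) is built from L's parents, L's children, and the co-parents of L.
Pa(L) = {C, D, G}.
L has children M, N, U, X, Z.
Other parents of L's children:
  M: B, D, G, H
  N: B, H, M
  U: D, G, M
  X: B, D, E, N
  Z: C, D, E, H, M, N
MB(L) = {B, C, D, E, G, H, M, N, U, X, Z}.

{B, C, D, E, G, H, M, N, U, X, Z}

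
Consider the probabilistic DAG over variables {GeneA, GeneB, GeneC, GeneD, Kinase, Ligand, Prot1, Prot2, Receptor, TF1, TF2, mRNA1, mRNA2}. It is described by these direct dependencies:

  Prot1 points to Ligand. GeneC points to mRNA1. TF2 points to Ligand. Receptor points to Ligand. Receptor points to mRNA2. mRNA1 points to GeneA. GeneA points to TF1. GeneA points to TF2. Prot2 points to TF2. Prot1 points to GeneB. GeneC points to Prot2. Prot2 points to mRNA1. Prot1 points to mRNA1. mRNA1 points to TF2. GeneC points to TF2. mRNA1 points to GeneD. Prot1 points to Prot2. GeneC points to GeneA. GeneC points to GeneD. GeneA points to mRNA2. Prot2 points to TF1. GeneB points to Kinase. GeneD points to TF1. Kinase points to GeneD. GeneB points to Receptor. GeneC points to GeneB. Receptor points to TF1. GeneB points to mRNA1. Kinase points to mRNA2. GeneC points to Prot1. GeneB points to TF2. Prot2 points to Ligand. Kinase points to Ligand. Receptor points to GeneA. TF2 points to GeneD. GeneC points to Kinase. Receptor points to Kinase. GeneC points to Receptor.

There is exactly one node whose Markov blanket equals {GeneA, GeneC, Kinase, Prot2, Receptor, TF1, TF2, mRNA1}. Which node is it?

The target node must have every member of {GeneA, GeneC, Kinase, Prot2, Receptor, TF1, TF2, mRNA1} as a parent, child, or co-parent, and no others.
Parents of GeneD: GeneC, Kinase, TF2, mRNA1; children: TF1; co-parents: GeneA, Prot2, Receptor.
These exactly cover the given set, so the node is GeneD.

GeneD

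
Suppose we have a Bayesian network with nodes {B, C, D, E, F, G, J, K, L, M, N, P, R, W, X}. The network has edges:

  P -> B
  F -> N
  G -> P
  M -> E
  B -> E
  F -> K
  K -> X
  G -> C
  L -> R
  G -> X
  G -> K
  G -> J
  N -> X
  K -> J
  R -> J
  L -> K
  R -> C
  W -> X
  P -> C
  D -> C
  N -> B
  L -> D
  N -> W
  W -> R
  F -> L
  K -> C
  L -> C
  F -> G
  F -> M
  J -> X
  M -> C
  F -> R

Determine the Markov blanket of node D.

A node's Markov blanket = Pa ∪ Ch ∪ (parents of Ch other than the node itself).
D's parents: L.
Children of D: C.
Parents of each child, excluding D:
  C: G, K, L, M, P, R
MB(D) = {C, G, K, L, M, P, R}.

{C, G, K, L, M, P, R}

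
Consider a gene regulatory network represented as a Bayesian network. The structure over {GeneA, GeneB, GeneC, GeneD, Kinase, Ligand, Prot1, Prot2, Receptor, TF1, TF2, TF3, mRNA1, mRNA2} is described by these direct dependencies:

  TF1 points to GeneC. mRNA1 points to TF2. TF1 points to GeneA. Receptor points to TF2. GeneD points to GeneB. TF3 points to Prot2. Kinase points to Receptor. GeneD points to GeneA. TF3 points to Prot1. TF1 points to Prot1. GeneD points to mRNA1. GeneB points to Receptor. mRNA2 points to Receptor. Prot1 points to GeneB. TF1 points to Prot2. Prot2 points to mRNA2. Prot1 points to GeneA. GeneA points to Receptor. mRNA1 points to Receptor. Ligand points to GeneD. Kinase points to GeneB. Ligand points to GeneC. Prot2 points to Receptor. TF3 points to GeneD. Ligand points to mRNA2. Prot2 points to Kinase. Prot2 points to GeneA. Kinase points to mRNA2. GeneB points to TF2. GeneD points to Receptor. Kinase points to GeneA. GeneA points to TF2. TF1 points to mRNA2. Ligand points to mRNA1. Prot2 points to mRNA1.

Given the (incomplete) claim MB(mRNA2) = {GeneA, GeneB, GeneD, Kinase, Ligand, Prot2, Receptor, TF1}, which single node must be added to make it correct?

Pa(mRNA2) = {Kinase, Ligand, Prot2, TF1}.
mRNA2's children: Receptor.
For each child, the remaining parents (spouses of mRNA2):
  Receptor's other parents are GeneA, GeneB, GeneD, Kinase, Prot2, mRNA1.
MB(mRNA2) = {GeneA, GeneB, GeneD, Kinase, Ligand, Prot2, Receptor, TF1, mRNA1}.
Comparing with the claimed set, mRNA1 is missing.

mRNA1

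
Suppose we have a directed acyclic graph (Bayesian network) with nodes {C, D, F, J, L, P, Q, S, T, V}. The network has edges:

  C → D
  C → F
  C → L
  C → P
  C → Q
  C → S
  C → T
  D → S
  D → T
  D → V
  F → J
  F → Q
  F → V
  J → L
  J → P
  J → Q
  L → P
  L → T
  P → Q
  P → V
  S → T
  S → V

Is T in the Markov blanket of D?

Yes

T is a child of D.
So T ∈ MB(D).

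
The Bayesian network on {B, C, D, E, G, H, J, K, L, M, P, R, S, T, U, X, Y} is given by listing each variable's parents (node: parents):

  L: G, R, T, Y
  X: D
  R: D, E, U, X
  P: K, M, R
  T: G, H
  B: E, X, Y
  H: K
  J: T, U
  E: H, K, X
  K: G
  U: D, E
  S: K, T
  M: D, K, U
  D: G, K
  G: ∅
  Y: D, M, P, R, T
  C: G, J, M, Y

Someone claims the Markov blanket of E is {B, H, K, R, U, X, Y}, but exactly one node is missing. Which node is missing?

D

The Markov blanket of a node is its parents, its children, and the other parents of its children.
E has parents H, K, X.
E has children B, R, U.
Other parents of E's children:
  U: D
  R: D, U, X
  B: X, Y
MB(E) = {B, D, H, K, R, U, X, Y}.
Comparing with the claimed set, D is missing.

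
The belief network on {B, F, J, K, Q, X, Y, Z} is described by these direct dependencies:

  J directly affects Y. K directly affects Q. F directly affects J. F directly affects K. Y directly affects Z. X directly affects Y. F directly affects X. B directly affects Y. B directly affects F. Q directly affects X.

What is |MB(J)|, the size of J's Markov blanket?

4

J's parents: F.
J has child Y.
Parents of each child, excluding J:
  Y also has parents B, X.
MB(J) = {B, F, X, Y}, which has 4 nodes.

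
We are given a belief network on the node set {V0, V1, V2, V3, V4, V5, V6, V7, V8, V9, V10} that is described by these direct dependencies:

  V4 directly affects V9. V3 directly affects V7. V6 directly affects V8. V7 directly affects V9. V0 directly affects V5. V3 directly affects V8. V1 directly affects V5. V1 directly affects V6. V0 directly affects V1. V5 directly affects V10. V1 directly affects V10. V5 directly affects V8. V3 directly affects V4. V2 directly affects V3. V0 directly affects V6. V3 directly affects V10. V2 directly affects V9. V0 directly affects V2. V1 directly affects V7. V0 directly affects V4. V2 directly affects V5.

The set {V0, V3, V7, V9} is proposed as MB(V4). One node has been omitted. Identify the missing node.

V2

Recall MB(v) = parents ∪ children ∪ spouses, where spouses are the other parents of v's children.
Pa(V4) = {V0, V3}.
V4 has child V9.
Co-parents of V4 (other parents of its children):
  V9: V2, V7
MB(V4) = {V0, V2, V3, V7, V9}.
Comparing with the claimed set, V2 is missing.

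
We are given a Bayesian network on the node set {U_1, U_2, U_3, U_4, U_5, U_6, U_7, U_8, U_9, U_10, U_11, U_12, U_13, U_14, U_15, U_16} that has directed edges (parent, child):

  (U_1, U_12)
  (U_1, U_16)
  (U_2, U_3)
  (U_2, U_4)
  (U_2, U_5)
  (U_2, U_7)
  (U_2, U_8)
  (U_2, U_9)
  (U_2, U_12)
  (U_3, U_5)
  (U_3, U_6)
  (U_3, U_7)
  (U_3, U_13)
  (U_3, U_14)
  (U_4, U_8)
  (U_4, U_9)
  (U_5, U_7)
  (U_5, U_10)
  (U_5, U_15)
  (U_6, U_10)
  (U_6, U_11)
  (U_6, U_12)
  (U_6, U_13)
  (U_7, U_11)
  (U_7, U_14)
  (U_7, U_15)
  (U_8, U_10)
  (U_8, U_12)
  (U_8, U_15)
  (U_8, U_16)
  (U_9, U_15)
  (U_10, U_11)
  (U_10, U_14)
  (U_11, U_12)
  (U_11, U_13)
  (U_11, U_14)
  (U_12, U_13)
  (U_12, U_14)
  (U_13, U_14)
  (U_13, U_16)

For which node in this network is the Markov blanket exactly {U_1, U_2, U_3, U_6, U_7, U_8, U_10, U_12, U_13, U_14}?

The target node must have every member of {U_1, U_2, U_3, U_6, U_7, U_8, U_10, U_12, U_13, U_14} as a parent, child, or co-parent, and no others.
Parents of U_11: U_6, U_7, U_10; children: U_12, U_13, U_14; co-parents: U_1, U_2, U_3, U_6, U_7, U_8, U_10, U_12, U_13.
These exactly cover the given set, so the node is U_11.

U_11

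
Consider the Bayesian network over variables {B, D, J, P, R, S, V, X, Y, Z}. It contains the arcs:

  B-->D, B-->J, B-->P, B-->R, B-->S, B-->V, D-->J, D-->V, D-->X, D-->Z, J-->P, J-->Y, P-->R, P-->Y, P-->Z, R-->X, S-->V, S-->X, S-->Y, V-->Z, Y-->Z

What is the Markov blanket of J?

J has parents B, D.
J has children P, Y.
Parents of each child, excluding J:
  P also has parent B.
  Y also has parents P, S.
MB(J) = {B, D, P, S, Y}.

{B, D, P, S, Y}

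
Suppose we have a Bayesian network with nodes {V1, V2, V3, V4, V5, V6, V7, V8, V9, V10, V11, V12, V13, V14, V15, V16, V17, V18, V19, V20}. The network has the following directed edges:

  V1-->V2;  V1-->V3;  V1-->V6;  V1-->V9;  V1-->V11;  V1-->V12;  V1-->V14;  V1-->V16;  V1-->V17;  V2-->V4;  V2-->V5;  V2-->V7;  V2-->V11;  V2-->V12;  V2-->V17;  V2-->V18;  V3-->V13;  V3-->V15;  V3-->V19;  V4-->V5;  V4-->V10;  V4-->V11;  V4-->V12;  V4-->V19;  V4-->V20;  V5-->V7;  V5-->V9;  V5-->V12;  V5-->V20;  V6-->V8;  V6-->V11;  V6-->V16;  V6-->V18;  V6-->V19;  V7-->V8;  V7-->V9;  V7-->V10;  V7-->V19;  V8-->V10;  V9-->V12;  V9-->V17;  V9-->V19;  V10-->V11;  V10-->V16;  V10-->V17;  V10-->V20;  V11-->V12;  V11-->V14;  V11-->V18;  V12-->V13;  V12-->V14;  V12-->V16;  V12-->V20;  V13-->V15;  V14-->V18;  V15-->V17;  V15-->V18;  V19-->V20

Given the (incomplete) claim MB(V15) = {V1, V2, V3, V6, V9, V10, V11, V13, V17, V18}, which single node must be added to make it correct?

V14

Recall MB(v) = parents ∪ children ∪ spouses, where spouses are the other parents of v's children.
Ch(V15) = {V17, V18}.
Pa(V15) = {V3, V13}.
For each child, the remaining parents (spouses of V15):
  V17: V1, V2, V9, V10
  V18: V2, V6, V11, V14
MB(V15) = {V1, V2, V3, V6, V9, V10, V11, V13, V14, V17, V18}.
Comparing with the claimed set, V14 is missing.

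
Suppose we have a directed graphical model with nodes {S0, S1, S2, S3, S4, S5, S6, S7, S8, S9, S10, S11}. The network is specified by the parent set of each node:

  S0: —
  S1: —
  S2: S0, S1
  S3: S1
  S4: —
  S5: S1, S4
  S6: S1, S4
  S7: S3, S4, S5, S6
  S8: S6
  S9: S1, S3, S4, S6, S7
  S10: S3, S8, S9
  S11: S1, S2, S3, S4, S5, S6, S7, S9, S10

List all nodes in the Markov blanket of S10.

Parents of S10: S3, S8, S9.
Ch(S10) = {S11}.
Parents of each child, excluding S10:
  parents(S11) \ {S10} = {S1, S2, S3, S4, S5, S6, S7, S9}.
Union: {S3, S8, S9} ∪ {S11} ∪ {S1, S2, S3, S4, S5, S6, S7, S9} = {S1, S2, S3, S4, S5, S6, S7, S8, S9, S11}.

{S1, S2, S3, S4, S5, S6, S7, S8, S9, S11}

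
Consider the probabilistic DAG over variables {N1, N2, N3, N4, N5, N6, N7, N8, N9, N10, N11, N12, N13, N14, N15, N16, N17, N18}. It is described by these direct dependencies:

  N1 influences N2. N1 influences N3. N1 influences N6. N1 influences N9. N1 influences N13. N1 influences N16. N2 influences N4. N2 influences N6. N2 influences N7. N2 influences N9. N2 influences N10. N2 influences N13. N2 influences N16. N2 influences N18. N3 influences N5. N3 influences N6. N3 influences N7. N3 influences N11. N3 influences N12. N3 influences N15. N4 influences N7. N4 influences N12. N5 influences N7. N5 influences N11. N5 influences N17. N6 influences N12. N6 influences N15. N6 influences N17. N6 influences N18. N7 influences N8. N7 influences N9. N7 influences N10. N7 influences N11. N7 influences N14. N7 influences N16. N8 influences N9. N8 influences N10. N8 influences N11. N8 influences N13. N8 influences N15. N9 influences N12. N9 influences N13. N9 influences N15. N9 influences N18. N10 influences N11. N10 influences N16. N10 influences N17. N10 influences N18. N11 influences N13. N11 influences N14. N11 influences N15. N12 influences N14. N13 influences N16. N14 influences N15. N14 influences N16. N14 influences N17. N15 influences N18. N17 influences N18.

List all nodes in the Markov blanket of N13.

A node's Markov blanket = Pa ∪ Ch ∪ (parents of Ch other than the node itself).
Pa(N13) = {N1, N2, N8, N9, N11}.
N13 has child N16.
Other parents of N13's children:
  N16's other parents are N1, N2, N7, N10, N14.
So the Markov blanket of N13 is {N1, N2, N7, N8, N9, N10, N11, N14, N16}.

{N1, N2, N7, N8, N9, N10, N11, N14, N16}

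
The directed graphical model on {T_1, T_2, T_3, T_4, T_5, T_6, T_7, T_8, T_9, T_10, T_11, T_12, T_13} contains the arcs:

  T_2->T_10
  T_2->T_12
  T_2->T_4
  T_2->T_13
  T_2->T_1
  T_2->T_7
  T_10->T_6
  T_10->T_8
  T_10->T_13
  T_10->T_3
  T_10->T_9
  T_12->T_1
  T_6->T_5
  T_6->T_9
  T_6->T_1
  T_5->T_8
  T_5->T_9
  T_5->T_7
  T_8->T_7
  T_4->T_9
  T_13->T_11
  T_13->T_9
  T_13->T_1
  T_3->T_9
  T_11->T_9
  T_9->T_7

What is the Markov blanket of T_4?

Pa(T_4) = {T_2}.
Ch(T_4) = {T_9}.
Other parents of T_4's children:
  T_9 also has parents T_3, T_5, T_6, T_10, T_11, T_13.
Union: {T_2} ∪ {T_9} ∪ {T_3, T_5, T_6, T_10, T_11, T_13} = {T_2, T_3, T_5, T_6, T_9, T_10, T_11, T_13}.

{T_2, T_3, T_5, T_6, T_9, T_10, T_11, T_13}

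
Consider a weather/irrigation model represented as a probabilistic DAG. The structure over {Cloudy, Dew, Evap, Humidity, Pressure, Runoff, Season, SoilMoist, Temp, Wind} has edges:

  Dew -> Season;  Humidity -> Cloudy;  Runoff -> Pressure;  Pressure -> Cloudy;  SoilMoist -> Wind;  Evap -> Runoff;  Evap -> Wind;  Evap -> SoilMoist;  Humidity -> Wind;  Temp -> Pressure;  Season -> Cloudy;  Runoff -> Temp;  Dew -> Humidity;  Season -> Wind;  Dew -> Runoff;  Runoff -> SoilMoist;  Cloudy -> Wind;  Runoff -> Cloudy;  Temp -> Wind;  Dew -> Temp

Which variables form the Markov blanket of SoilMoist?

Pa(SoilMoist) = {Evap, Runoff}.
SoilMoist's children: Wind.
For each child, the remaining parents (spouses of SoilMoist):
  Wind also has parents Cloudy, Evap, Humidity, Season, Temp.
Taking the union gives {Cloudy, Evap, Humidity, Runoff, Season, Temp, Wind}.

{Cloudy, Evap, Humidity, Runoff, Season, Temp, Wind}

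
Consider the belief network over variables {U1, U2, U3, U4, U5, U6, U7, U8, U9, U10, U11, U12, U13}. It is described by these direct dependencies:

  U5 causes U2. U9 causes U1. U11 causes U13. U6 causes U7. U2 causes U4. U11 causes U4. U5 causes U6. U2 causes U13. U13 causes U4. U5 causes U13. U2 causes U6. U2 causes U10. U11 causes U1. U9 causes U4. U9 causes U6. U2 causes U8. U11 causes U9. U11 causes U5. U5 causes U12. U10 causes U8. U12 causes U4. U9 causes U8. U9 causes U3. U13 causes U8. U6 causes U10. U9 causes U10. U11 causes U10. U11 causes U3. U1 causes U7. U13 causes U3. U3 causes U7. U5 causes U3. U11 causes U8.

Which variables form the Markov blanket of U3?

U3's children: U7.
U3 has parents U5, U9, U11, U13.
For each child, the remaining parents (spouses of U3):
  parents(U7) \ {U3} = {U1, U6}.
So the Markov blanket of U3 is {U1, U5, U6, U7, U9, U11, U13}.

{U1, U5, U6, U7, U9, U11, U13}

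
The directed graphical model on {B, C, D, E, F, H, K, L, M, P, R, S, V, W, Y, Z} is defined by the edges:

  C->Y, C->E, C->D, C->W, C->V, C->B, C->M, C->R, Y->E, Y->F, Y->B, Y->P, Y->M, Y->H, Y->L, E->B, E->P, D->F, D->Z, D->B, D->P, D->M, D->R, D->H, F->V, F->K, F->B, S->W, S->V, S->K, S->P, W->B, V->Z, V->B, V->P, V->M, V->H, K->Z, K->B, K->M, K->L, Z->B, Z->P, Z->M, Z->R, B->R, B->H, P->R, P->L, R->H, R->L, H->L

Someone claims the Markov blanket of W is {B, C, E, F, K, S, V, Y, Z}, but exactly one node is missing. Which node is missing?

D

Parents of W: C, S.
Ch(W) = {B}.
Co-parents of W (other parents of its children):
  B also has parents C, D, E, F, K, V, Y, Z.
MB(W) = {B, C, D, E, F, K, S, V, Y, Z}.
Comparing with the claimed set, D is missing.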